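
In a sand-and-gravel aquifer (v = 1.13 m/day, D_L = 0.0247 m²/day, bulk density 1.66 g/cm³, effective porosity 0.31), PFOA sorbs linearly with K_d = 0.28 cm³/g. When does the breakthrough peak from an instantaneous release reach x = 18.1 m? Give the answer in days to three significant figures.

40.0 days

Retardation factor R = 1 + ρ_b·K_d/n = 1 + 1.66 × 0.28/0.31 = 2.499.
Sorption retards both mechanisms: v_R = v/R = 0.4522 m/day, D_R = D/R = 0.009884 m²/day.
Peak time from v_R²t² + 2D_R t − x² = 0: t = (√(D_R² + v_R²x²) − D_R)/v_R².
√(D_R² + v_R²x²) = √(0.009884² + 0.4522² × 18.1²) = 8.185; v_R² = 0.2045.
t = (8.185 − 0.009884)/0.2045 = 40.0 days.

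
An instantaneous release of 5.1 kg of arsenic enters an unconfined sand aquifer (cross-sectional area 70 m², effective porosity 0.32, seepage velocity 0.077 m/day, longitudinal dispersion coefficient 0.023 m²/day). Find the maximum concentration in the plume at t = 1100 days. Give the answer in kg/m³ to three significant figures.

0.0128 kg/m³

The peak of an instantaneous 1D plume sits at x = vt; there the Gaussian factor is 1 and C_max = M/(n_e·A·√(4πDt)), where n_e·A is the pore area the mass is dissolved in.
√(4πDt) = √(4π × 0.023 × 1100) = 17.83 m, so C_max = 5.1/(0.32 × 70 × 17.83) = 0.0128 kg/m³.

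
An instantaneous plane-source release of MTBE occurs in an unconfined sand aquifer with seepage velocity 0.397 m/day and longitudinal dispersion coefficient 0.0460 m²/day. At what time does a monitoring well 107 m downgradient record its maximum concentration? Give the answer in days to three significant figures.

For the 1D instantaneous-source solution, setting ∂C/∂t = 0 at fixed x gives v²t² + 2Dt − x² = 0, so t = (√(D² + v²x²) − D)/v².
√(D² + v²x²) = √(0.0460² + 0.397² × 107²) = 42.48; v² = 0.157609.
t = (42.48 − 0.0460)/0.157609 = 269 days (vs. the pure-advection estimate x/v = 270 d).

269 days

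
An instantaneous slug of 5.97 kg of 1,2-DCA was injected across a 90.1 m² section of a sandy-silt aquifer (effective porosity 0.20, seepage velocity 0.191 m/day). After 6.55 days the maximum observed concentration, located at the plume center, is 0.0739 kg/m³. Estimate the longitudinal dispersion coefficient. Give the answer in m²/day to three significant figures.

0.244 m²/day

At the plume center C_max = M/(n_e·A·√(4πDt)), so D = M²/(4πt·(n_e·A·C_max)²).
n_e·A·C_max = 0.20 × 90.1 × 0.0739 = 1.332 kg/m.
D = 5.97²/(4π × 6.55 × 1.332²) = 0.244 m²/day.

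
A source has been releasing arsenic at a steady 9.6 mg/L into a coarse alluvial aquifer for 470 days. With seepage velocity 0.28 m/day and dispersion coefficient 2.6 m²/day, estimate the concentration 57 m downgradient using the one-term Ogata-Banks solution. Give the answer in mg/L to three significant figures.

For a continuous step input, C/C₀ ≈ ½·erfc((x−vt)/(2√(Dt))).
vt = 0.28 × 470 = 131.6 m and 2√(Dt) = 2√(2.6 × 470) = 69.91 m.
Argument (x−vt)/(2√(Dt)) = (57 − 131.6)/69.91 = -1.067; ½·erfc(-1.067) = 0.9343.
C = 9.6 × 0.9343 = 8.97 mg/L.

8.97 mg/L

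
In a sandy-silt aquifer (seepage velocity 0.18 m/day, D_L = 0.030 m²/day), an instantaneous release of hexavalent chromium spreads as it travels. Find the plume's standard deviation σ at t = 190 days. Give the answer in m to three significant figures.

3.38 m

Dispersive spreading gives a Gaussian with σ² = 2Dt; advection only shifts the center.
σ = √(2 × 0.030 × 190) = 3.38 m.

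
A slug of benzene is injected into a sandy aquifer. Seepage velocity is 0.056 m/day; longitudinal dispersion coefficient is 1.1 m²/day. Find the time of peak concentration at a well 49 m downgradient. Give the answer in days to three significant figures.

592 days

For the 1D instantaneous-source solution, setting ∂C/∂t = 0 at fixed x gives v²t² + 2Dt − x² = 0, so t = (√(D² + v²x²) − D)/v².
√(D² + v²x²) = √(1.1² + 0.056² × 49²) = 2.956; v² = 0.003136.
t = (2.956 − 1.1)/0.003136 = 592 days (vs. the pure-advection estimate x/v = 875 d).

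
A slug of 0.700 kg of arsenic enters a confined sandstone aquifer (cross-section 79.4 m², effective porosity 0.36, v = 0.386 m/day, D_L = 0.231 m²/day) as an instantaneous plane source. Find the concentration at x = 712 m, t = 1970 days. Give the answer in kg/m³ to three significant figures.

8.93e-05 kg/m³

For an instantaneous plane source, C(x,t) = M/(n_e·A·√(4πDt)) · exp(−(x−vt)²/(4Dt)), with n_e·A the pore (flow) area.
Plume center vt = 0.386 × 1970 = 760.42 m, so the well at 712 m is 48.42 m upgradient of the peak.
√(4πDt) = 75.62 m, giving peak height M/(n_e·A·√(4πDt)) = 0.700/(0.36 × 79.4 × 75.62) = 0.0003238 kg/m³.
(x−vt)²/(4Dt) = (-48.42)²/(4 × 0.231 × 1970) = 1.288; exp(−1.288) = 0.2758.
C = 0.0003238 × 0.2758 = 8.93e-05 kg/m³.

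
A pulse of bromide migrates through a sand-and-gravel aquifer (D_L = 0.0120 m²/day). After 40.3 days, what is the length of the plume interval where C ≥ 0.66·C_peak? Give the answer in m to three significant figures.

The plume is Gaussian with σ = √(2Dt) = √(2 × 0.0120 × 40.3) = 0.9835 m.
C/C_peak = exp(−Δx²/(2σ²)) = 0.66 ⇒ Δx = σ·√(−2 ln 0.66) = 0.9835 × 0.9116 = 0.8966 m.
Width = 2Δx = 1.79 m.

1.79 m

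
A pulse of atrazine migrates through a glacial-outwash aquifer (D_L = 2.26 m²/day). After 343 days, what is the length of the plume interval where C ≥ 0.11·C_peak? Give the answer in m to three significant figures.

165 m

The plume is Gaussian with σ = √(2Dt) = √(2 × 2.26 × 343) = 39.37 m.
C/C_peak = exp(−Δx²/(2σ²)) = 0.11 ⇒ Δx = σ·√(−2 ln 0.11) = 39.37 × 2.101 = 82.72 m.
Width = 2Δx = 165 m.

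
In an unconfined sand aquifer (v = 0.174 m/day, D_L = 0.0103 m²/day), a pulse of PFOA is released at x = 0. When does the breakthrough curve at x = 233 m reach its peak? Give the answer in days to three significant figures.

For the 1D instantaneous-source solution, setting ∂C/∂t = 0 at fixed x gives v²t² + 2Dt − x² = 0, so t = (√(D² + v²x²) − D)/v².
√(D² + v²x²) = √(0.0103² + 0.174² × 233²) = 40.54; v² = 0.030276.
t = (40.54 − 0.0103)/0.030276 = 1340 days (vs. the pure-advection estimate x/v = 1340 d).

1340 days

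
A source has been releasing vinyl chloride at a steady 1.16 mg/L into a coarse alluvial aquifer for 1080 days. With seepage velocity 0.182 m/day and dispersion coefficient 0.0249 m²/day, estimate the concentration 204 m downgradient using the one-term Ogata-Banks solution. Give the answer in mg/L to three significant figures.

0.180 mg/L

For a continuous step input, C/C₀ ≈ ½·erfc((x−vt)/(2√(Dt))).
vt = 0.182 × 1080 = 196.56 m and 2√(Dt) = 2√(0.0249 × 1080) = 10.37 m.
Argument (x−vt)/(2√(Dt)) = (204 − 196.56)/10.37 = 0.7175; ½·erfc(0.7175) = 0.1551.
C = 1.16 × 0.1551 = 0.180 mg/L.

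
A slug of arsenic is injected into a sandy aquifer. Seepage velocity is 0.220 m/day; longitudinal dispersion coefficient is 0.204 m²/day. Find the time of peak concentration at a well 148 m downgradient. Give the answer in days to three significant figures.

669 days

For the 1D instantaneous-source solution, setting ∂C/∂t = 0 at fixed x gives v²t² + 2Dt − x² = 0, so t = (√(D² + v²x²) − D)/v².
√(D² + v²x²) = √(0.204² + 0.220² × 148²) = 32.56; v² = 0.0484.
t = (32.56 − 0.204)/0.0484 = 669 days (vs. the pure-advection estimate x/v = 673 d).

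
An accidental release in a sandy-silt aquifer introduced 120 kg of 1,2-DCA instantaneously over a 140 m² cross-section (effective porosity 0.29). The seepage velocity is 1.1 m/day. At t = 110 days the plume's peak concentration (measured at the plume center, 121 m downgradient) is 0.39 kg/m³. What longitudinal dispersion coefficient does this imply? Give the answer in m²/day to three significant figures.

At the plume center C_max = M/(n_e·A·√(4πDt)), so D = M²/(4πt·(n_e·A·C_max)²).
n_e·A·C_max = 0.29 × 140 × 0.39 = 15.83 kg/m.
D = 120²/(4π × 110 × 15.83²) = 0.0416 m²/day.

0.0416 m²/day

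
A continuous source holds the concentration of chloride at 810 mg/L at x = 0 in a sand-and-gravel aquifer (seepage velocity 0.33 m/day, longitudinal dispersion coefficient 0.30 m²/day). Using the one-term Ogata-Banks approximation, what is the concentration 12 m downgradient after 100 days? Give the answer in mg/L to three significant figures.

807 mg/L

For a continuous step input, C/C₀ ≈ ½·erfc((x−vt)/(2√(Dt))).
vt = 0.33 × 100 = 33 m and 2√(Dt) = 2√(0.30 × 100) = 10.95 m.
Argument (x−vt)/(2√(Dt)) = (12 − 33)/10.95 = -1.918; ½·erfc(-1.918) = 0.9967.
C = 810 × 0.9967 = 807 mg/L.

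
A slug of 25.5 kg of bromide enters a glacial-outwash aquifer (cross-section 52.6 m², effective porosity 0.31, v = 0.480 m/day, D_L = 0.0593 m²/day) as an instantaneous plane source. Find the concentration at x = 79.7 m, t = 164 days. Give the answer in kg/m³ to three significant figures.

For an instantaneous plane source, C(x,t) = M/(n_e·A·√(4πDt)) · exp(−(x−vt)²/(4Dt)), with n_e·A the pore (flow) area.
Plume center vt = 0.480 × 164 = 78.72 m, so the well at 79.7 m is 0.98 m downgradient of the peak.
√(4πDt) = 11.05 m, giving peak height M/(n_e·A·√(4πDt)) = 25.5/(0.31 × 52.6 × 11.05) = 0.1415 kg/m³.
(x−vt)²/(4Dt) = (0.98)²/(4 × 0.0593 × 164) = 0.02469; exp(−0.02469) = 0.9756.
C = 0.1415 × 0.9756 = 0.138 kg/m³.

0.138 kg/m³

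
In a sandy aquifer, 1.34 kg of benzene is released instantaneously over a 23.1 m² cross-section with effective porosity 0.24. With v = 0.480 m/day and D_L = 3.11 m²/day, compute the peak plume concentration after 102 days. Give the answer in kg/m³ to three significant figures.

0.00383 kg/m³

The peak of an instantaneous 1D plume sits at x = vt; there the Gaussian factor is 1 and C_max = M/(n_e·A·√(4πDt)), where n_e·A is the pore area the mass is dissolved in.
√(4πDt) = √(4π × 3.11 × 102) = 63.14 m, so C_max = 1.34/(0.24 × 23.1 × 63.14) = 0.00383 kg/m³.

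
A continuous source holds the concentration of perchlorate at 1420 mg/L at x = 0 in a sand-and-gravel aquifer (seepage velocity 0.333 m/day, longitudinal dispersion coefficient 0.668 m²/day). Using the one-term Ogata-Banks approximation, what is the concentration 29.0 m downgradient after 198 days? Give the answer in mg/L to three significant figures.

For a continuous step input, C/C₀ ≈ ½·erfc((x−vt)/(2√(Dt))).
vt = 0.333 × 198 = 65.934 m and 2√(Dt) = 2√(0.668 × 198) = 23.00 m.
Argument (x−vt)/(2√(Dt)) = (29.0 − 65.934)/23.00 = -1.606; ½·erfc(-1.606) = 0.9884.
C = 1420 × 0.9884 = 1400 mg/L.

1400 mg/L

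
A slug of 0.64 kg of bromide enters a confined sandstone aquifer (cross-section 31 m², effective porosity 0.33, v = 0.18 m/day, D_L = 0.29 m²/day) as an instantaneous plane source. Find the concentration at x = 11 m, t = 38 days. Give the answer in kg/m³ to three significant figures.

0.00359 kg/m³

For an instantaneous plane source, C(x,t) = M/(n_e·A·√(4πDt)) · exp(−(x−vt)²/(4Dt)), with n_e·A the pore (flow) area.
Plume center vt = 0.18 × 38 = 6.84 m, so the well at 11 m is 4.16 m downgradient of the peak.
√(4πDt) = 11.77 m, giving peak height M/(n_e·A·√(4πDt)) = 0.64/(0.33 × 31 × 11.77) = 0.005315 kg/m³.
(x−vt)²/(4Dt) = (4.16)²/(4 × 0.29 × 38) = 0.3926; exp(−0.3926) = 0.6753.
C = 0.005315 × 0.6753 = 0.00359 kg/m³.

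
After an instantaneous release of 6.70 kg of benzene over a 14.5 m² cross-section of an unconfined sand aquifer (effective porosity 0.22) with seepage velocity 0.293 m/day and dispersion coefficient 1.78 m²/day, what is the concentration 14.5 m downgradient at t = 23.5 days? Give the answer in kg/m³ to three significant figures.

0.0648 kg/m³

For an instantaneous plane source, C(x,t) = M/(n_e·A·√(4πDt)) · exp(−(x−vt)²/(4Dt)), with n_e·A the pore (flow) area.
Plume center vt = 0.293 × 23.5 = 6.8855 m, so the well at 14.5 m is 7.6145 m downgradient of the peak.
√(4πDt) = 22.93 m, giving peak height M/(n_e·A·√(4πDt)) = 6.70/(0.22 × 14.5 × 22.93) = 0.09160 kg/m³.
(x−vt)²/(4Dt) = (7.6145)²/(4 × 1.78 × 23.5) = 0.3465; exp(−0.3465) = 0.7072.
C = 0.09160 × 0.7072 = 0.0648 kg/m³.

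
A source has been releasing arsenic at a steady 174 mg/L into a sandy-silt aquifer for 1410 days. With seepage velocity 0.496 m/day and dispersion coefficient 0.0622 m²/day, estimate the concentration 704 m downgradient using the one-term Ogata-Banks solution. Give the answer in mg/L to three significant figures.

For a continuous step input, C/C₀ ≈ ½·erfc((x−vt)/(2√(Dt))).
vt = 0.496 × 1410 = 699.36 m and 2√(Dt) = 2√(0.0622 × 1410) = 18.73 m.
Argument (x−vt)/(2√(Dt)) = (704 − 699.36)/18.73 = 0.2477; ½·erfc(0.2477) = 0.3631.
C = 174 × 0.3631 = 63.2 mg/L.

63.2 mg/L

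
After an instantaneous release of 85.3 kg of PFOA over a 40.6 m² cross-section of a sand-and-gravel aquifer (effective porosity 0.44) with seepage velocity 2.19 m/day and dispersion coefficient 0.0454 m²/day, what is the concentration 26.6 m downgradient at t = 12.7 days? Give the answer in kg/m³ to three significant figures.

For an instantaneous plane source, C(x,t) = M/(n_e·A·√(4πDt)) · exp(−(x−vt)²/(4Dt)), with n_e·A the pore (flow) area.
Plume center vt = 2.19 × 12.7 = 27.813 m, so the well at 26.6 m is 1.213 m upgradient of the peak.
√(4πDt) = 2.692 m, giving peak height M/(n_e·A·√(4πDt)) = 85.3/(0.44 × 40.6 × 2.692) = 1.774 kg/m³.
(x−vt)²/(4Dt) = (-1.213)²/(4 × 0.0454 × 12.7) = 0.6380; exp(−0.6380) = 0.5283.
C = 1.774 × 0.5283 = 0.937 kg/m³.

0.937 kg/m³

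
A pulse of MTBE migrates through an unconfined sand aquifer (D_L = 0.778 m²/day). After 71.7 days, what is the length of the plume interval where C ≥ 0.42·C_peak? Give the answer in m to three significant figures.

27.8 m

The plume is Gaussian with σ = √(2Dt) = √(2 × 0.778 × 71.7) = 10.56 m.
C/C_peak = exp(−Δx²/(2σ²)) = 0.42 ⇒ Δx = σ·√(−2 ln 0.42) = 10.56 × 1.317 = 13.91 m.
Width = 2Δx = 27.8 m.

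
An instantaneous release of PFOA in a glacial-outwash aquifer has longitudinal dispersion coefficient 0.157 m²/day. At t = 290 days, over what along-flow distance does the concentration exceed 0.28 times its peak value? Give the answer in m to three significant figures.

The plume is Gaussian with σ = √(2Dt) = √(2 × 0.157 × 290) = 9.543 m.
C/C_peak = exp(−Δx²/(2σ²)) = 0.28 ⇒ Δx = σ·√(−2 ln 0.28) = 9.543 × 1.596 = 15.23 m.
Width = 2Δx = 30.5 m.

30.5 m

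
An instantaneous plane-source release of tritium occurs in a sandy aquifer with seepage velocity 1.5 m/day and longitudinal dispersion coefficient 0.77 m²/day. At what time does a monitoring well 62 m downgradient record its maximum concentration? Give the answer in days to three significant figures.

41.0 days

For the 1D instantaneous-source solution, setting ∂C/∂t = 0 at fixed x gives v²t² + 2Dt − x² = 0, so t = (√(D² + v²x²) − D)/v².
√(D² + v²x²) = √(0.77² + 1.5² × 62²) = 93.00; v² = 2.25.
t = (93.00 − 0.77)/2.25 = 41.0 days (vs. the pure-advection estimate x/v = 41.3 d).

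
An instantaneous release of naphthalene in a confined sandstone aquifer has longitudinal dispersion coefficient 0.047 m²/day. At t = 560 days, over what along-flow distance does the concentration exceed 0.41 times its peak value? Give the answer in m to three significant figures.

The plume is Gaussian with σ = √(2Dt) = √(2 × 0.047 × 560) = 7.255 m.
C/C_peak = exp(−Δx²/(2σ²)) = 0.41 ⇒ Δx = σ·√(−2 ln 0.41) = 7.255 × 1.335 = 9.685 m.
Width = 2Δx = 19.4 m.

19.4 m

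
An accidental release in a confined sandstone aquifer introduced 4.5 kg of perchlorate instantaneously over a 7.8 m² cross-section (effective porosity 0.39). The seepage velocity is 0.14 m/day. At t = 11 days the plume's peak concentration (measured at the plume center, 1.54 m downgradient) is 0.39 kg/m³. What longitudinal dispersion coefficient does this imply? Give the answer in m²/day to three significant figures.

0.104 m²/day

At the plume center C_max = M/(n_e·A·√(4πDt)), so D = M²/(4πt·(n_e·A·C_max)²).
n_e·A·C_max = 0.39 × 7.8 × 0.39 = 1.186 kg/m.
D = 4.5²/(4π × 11 × 1.186²) = 0.104 m²/day.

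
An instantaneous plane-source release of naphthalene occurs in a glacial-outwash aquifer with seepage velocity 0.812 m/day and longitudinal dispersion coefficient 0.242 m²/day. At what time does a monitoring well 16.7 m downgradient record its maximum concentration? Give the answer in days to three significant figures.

For the 1D instantaneous-source solution, setting ∂C/∂t = 0 at fixed x gives v²t² + 2Dt − x² = 0, so t = (√(D² + v²x²) − D)/v².
√(D² + v²x²) = √(0.242² + 0.812² × 16.7²) = 13.56; v² = 0.659344.
t = (13.56 − 0.242)/0.659344 = 20.2 days (vs. the pure-advection estimate x/v = 20.6 d).

20.2 days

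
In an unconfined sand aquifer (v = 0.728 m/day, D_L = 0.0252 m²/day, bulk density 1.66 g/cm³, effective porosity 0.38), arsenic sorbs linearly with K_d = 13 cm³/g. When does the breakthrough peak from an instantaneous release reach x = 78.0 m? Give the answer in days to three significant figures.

Retardation factor R = 1 + ρ_b·K_d/n = 1 + 1.66 × 13/0.38 = 57.79.
Sorption retards both mechanisms: v_R = v/R = 0.01260 m/day, D_R = D/R = 0.0004361 m²/day.
Peak time from v_R²t² + 2D_R t − x² = 0: t = (√(D_R² + v_R²x²) − D_R)/v_R².
√(D_R² + v_R²x²) = √(0.0004361² + 0.01260² × 78.0²) = 0.9828; v_R² = 0.0001588.
t = (0.9828 − 0.0004361)/0.0001588 = 6190 days.

6190 days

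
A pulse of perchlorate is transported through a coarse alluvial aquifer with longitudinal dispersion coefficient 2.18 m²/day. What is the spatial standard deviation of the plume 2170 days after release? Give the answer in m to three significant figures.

97.3 m

Dispersive spreading gives a Gaussian with σ² = 2Dt; advection only shifts the center.
σ = √(2 × 2.18 × 2170) = 97.3 m.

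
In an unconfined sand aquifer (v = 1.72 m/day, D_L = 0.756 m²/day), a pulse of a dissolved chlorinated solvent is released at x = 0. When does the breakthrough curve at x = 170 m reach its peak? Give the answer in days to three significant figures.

98.6 days

For the 1D instantaneous-source solution, setting ∂C/∂t = 0 at fixed x gives v²t² + 2Dt − x² = 0, so t = (√(D² + v²x²) − D)/v².
√(D² + v²x²) = √(0.756² + 1.72² × 170²) = 292.4; v² = 2.9584.
t = (292.4 − 0.756)/2.9584 = 98.6 days (vs. the pure-advection estimate x/v = 98.8 d).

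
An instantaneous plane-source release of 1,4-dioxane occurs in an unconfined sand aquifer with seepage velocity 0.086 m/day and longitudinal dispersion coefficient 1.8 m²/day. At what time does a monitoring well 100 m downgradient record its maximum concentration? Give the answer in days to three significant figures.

945 days

For the 1D instantaneous-source solution, setting ∂C/∂t = 0 at fixed x gives v²t² + 2Dt − x² = 0, so t = (√(D² + v²x²) − D)/v².
√(D² + v²x²) = √(1.8² + 0.086² × 100²) = 8.786; v² = 0.007396.
t = (8.786 − 1.8)/0.007396 = 945 days (vs. the pure-advection estimate x/v = 1160 d).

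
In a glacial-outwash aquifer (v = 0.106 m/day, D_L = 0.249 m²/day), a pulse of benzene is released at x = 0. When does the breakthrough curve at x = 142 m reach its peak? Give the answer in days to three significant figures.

1320 days

For the 1D instantaneous-source solution, setting ∂C/∂t = 0 at fixed x gives v²t² + 2Dt − x² = 0, so t = (√(D² + v²x²) − D)/v².
√(D² + v²x²) = √(0.249² + 0.106² × 142²) = 15.05; v² = 0.011236.
t = (15.05 − 0.249)/0.011236 = 1320 days (vs. the pure-advection estimate x/v = 1340 d).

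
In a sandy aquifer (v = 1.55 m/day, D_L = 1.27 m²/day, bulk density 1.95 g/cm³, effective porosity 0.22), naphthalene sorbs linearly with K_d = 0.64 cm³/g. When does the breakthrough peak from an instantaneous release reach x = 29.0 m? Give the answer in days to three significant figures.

121 days

Retardation factor R = 1 + ρ_b·K_d/n = 1 + 1.95 × 0.64/0.22 = 6.673.
Sorption retards both mechanisms: v_R = v/R = 0.2323 m/day, D_R = D/R = 0.1903 m²/day.
Peak time from v_R²t² + 2D_R t − x² = 0: t = (√(D_R² + v_R²x²) − D_R)/v_R².
√(D_R² + v_R²x²) = √(0.1903² + 0.2323² × 29.0²) = 6.739; v_R² = 0.05396.
t = (6.739 − 0.1903)/0.05396 = 121 days.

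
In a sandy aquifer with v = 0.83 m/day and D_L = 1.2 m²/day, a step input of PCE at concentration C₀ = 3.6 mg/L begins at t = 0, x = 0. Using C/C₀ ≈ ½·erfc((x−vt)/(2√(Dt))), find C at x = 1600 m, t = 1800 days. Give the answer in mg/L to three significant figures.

0.192 mg/L

For a continuous step input, C/C₀ ≈ ½·erfc((x−vt)/(2√(Dt))).
vt = 0.83 × 1800 = 1494 m and 2√(Dt) = 2√(1.2 × 1800) = 92.95 m.
Argument (x−vt)/(2√(Dt)) = (1600 − 1494)/92.95 = 1.140; ½·erfc(1.140) = 0.05346.
C = 3.6 × 0.05346 = 0.192 mg/L.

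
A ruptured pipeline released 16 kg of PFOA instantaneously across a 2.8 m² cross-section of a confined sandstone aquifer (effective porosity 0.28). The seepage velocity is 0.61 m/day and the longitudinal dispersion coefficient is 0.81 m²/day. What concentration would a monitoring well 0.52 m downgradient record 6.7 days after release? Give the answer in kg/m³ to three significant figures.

1.38 kg/m³

For an instantaneous plane source, C(x,t) = M/(n_e·A·√(4πDt)) · exp(−(x−vt)²/(4Dt)), with n_e·A the pore (flow) area.
Plume center vt = 0.61 × 6.7 = 4.087 m, so the well at 0.52 m is 3.567 m upgradient of the peak.
√(4πDt) = 8.258 m, giving peak height M/(n_e·A·√(4πDt)) = 16/(0.28 × 2.8 × 8.258) = 2.471 kg/m³.
(x−vt)²/(4Dt) = (-3.567)²/(4 × 0.81 × 6.7) = 0.5861; exp(−0.5861) = 0.5565.
C = 2.471 × 0.5565 = 1.38 kg/m³.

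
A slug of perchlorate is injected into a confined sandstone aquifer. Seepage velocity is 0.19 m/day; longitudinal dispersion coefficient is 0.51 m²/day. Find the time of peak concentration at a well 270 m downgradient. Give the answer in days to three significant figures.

1410 days

For the 1D instantaneous-source solution, setting ∂C/∂t = 0 at fixed x gives v²t² + 2Dt − x² = 0, so t = (√(D² + v²x²) − D)/v².
√(D² + v²x²) = √(0.51² + 0.19² × 270²) = 51.30; v² = 0.0361.
t = (51.30 − 0.51)/0.0361 = 1410 days (vs. the pure-advection estimate x/v = 1420 d).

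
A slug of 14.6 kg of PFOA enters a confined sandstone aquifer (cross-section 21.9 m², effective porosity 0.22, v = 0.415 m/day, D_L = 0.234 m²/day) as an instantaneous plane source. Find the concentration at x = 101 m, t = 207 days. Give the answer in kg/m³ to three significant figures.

For an instantaneous plane source, C(x,t) = M/(n_e·A·√(4πDt)) · exp(−(x−vt)²/(4Dt)), with n_e·A the pore (flow) area.
Plume center vt = 0.415 × 207 = 85.905 m, so the well at 101 m is 15.095 m downgradient of the peak.
√(4πDt) = 24.67 m, giving peak height M/(n_e·A·√(4πDt)) = 14.6/(0.22 × 21.9 × 24.67) = 0.1228 kg/m³.
(x−vt)²/(4Dt) = (15.095)²/(4 × 0.234 × 207) = 1.176; exp(−1.176) = 0.3085.
C = 0.1228 × 0.3085 = 0.0379 kg/m³.

0.0379 kg/m³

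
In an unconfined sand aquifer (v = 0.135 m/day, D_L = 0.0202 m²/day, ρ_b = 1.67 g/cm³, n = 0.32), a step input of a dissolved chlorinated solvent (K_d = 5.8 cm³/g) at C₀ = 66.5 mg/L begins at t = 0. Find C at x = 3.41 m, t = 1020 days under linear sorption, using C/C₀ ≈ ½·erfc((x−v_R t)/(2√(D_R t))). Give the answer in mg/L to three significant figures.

Retardation factor R = 1 + ρ_b·K_d/n = 1 + 1.67 × 5.8/0.32 = 31.27.
Sorption retards both mechanisms: v_R = v/R = 0.004317 m/day, D_R = D/R = 0.0006460 m²/day.
v_R·t = 0.004317 × 1020 = 4.40334 m; 2√(D_R t) = 1.623 m; argument = (3.41 − 4.40334)/1.623 = -0.6120.
C = C₀ × ½·erfc(-0.6120) = 66.5 × 0.8066 = 53.6 mg/L.

53.6 mg/L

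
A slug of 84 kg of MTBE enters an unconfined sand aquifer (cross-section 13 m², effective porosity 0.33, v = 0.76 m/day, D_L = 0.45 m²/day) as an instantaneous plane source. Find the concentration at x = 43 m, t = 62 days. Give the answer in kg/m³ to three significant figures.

0.898 kg/m³

For an instantaneous plane source, C(x,t) = M/(n_e·A·√(4πDt)) · exp(−(x−vt)²/(4Dt)), with n_e·A the pore (flow) area.
Plume center vt = 0.76 × 62 = 47.12 m, so the well at 43 m is 4.12 m upgradient of the peak.
√(4πDt) = 18.72 m, giving peak height M/(n_e·A·√(4πDt)) = 84/(0.33 × 13 × 18.72) = 1.046 kg/m³.
(x−vt)²/(4Dt) = (-4.12)²/(4 × 0.45 × 62) = 0.1521; exp(−0.1521) = 0.8589.
C = 1.046 × 0.8589 = 0.898 kg/m³.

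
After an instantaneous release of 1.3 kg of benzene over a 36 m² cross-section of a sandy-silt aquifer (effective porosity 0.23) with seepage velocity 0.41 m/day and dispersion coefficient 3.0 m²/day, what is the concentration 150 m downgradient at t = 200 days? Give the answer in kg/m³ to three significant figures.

0.000263 kg/m³

For an instantaneous plane source, C(x,t) = M/(n_e·A·√(4πDt)) · exp(−(x−vt)²/(4Dt)), with n_e·A the pore (flow) area.
Plume center vt = 0.41 × 200 = 82 m, so the well at 150 m is 68 m downgradient of the peak.
√(4πDt) = 86.83 m, giving peak height M/(n_e·A·√(4πDt)) = 1.3/(0.23 × 36 × 86.83) = 0.001808 kg/m³.
(x−vt)²/(4Dt) = (68)²/(4 × 3.0 × 200) = 1.927; exp(−1.927) = 0.1456.
C = 0.001808 × 0.1456 = 0.000263 kg/m³.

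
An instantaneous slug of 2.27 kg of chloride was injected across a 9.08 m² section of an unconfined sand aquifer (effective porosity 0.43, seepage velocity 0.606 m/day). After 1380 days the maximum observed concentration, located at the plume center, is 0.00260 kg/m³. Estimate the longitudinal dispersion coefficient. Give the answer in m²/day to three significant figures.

At the plume center C_max = M/(n_e·A·√(4πDt)), so D = M²/(4πt·(n_e·A·C_max)²).
n_e·A·C_max = 0.43 × 9.08 × 0.00260 = 0.01015 kg/m.
D = 2.27²/(4π × 1380 × 0.01015²) = 2.88 m²/day.

2.88 m²/day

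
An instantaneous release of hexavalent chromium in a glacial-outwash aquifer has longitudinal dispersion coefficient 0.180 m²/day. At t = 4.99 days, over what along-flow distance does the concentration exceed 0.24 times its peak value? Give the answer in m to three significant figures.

4.53 m

The plume is Gaussian with σ = √(2Dt) = √(2 × 0.180 × 4.99) = 1.340 m.
C/C_peak = exp(−Δx²/(2σ²)) = 0.24 ⇒ Δx = σ·√(−2 ln 0.24) = 1.340 × 1.689 = 2.263 m.
Width = 2Δx = 4.53 m.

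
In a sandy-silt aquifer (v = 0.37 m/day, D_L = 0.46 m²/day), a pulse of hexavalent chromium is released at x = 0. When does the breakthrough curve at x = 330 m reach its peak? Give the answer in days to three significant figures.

889 days

For the 1D instantaneous-source solution, setting ∂C/∂t = 0 at fixed x gives v²t² + 2Dt − x² = 0, so t = (√(D² + v²x²) − D)/v².
√(D² + v²x²) = √(0.46² + 0.37² × 330²) = 122.1; v² = 0.1369.
t = (122.1 − 0.46)/0.1369 = 889 days (vs. the pure-advection estimate x/v = 892 d).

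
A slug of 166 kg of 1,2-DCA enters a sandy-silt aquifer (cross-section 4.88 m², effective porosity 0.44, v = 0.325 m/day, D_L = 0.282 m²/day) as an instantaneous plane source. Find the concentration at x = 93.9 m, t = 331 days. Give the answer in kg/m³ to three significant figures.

For an instantaneous plane source, C(x,t) = M/(n_e·A·√(4πDt)) · exp(−(x−vt)²/(4Dt)), with n_e·A the pore (flow) area.
Plume center vt = 0.325 × 331 = 107.575 m, so the well at 93.9 m is 13.675 m upgradient of the peak.
√(4πDt) = 34.25 m, giving peak height M/(n_e·A·√(4πDt)) = 166/(0.44 × 4.88 × 34.25) = 2.257 kg/m³.
(x−vt)²/(4Dt) = (-13.675)²/(4 × 0.282 × 331) = 0.5009; exp(−0.5009) = 0.6060.
C = 2.257 × 0.6060 = 1.37 kg/m³.

1.37 kg/m³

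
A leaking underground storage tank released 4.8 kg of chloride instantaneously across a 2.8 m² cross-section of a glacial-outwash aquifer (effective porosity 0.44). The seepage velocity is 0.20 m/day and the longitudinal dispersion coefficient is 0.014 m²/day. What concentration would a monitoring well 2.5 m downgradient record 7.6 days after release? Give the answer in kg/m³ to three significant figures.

For an instantaneous plane source, C(x,t) = M/(n_e·A·√(4πDt)) · exp(−(x−vt)²/(4Dt)), with n_e·A the pore (flow) area.
Plume center vt = 0.20 × 7.6 = 1.52 m, so the well at 2.5 m is 0.98 m downgradient of the peak.
√(4πDt) = 1.156 m, giving peak height M/(n_e·A·√(4πDt)) = 4.8/(0.44 × 2.8 × 1.156) = 3.370 kg/m³.
(x−vt)²/(4Dt) = (0.98)²/(4 × 0.014 × 7.6) = 2.257; exp(−2.257) = 0.1047.
C = 3.370 × 0.1047 = 0.353 kg/m³.

0.353 kg/m³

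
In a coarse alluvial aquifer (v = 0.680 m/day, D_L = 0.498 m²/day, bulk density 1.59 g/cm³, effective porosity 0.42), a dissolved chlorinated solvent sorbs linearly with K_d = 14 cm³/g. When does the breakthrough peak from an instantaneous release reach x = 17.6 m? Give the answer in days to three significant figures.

1340 days

Retardation factor R = 1 + ρ_b·K_d/n = 1 + 1.59 × 14/0.42 = 54.00.
Sorption retards both mechanisms: v_R = v/R = 0.01259 m/day, D_R = D/R = 0.009222 m²/day.
Peak time from v_R²t² + 2D_R t − x² = 0: t = (√(D_R² + v_R²x²) − D_R)/v_R².
√(D_R² + v_R²x²) = √(0.009222² + 0.01259² × 17.6²) = 0.2218; v_R² = 0.0001585.
t = (0.2218 − 0.009222)/0.0001585 = 1340 days.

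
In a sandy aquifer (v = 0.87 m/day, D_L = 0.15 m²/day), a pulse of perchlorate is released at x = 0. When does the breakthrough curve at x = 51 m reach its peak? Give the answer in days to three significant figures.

58.4 days

For the 1D instantaneous-source solution, setting ∂C/∂t = 0 at fixed x gives v²t² + 2Dt − x² = 0, so t = (√(D² + v²x²) − D)/v².
√(D² + v²x²) = √(0.15² + 0.87² × 51²) = 44.37; v² = 0.7569.
t = (44.37 − 0.15)/0.7569 = 58.4 days (vs. the pure-advection estimate x/v = 58.6 d).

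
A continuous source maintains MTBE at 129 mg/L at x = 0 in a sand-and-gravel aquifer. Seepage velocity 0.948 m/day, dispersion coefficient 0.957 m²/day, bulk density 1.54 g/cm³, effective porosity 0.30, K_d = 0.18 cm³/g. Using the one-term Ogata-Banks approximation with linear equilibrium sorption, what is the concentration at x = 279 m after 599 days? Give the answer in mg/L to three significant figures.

96.2 mg/L

Retardation factor R = 1 + ρ_b·K_d/n = 1 + 1.54 × 0.18/0.30 = 1.924.
Sorption retards both mechanisms: v_R = v/R = 0.4927 m/day, D_R = D/R = 0.4974 m²/day.
v_R·t = 0.4927 × 599 = 295.1273 m; 2√(D_R t) = 34.52 m; argument = (279 − 295.1273)/34.52 = -0.4672.
C = C₀ × ½·erfc(-0.4672) = 129 × 0.7456 = 96.2 mg/L.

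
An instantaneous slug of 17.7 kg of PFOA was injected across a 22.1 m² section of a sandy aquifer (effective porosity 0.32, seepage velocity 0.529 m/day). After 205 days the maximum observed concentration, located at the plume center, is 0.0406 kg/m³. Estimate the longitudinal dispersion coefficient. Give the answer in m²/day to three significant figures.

1.48 m²/day

At the plume center C_max = M/(n_e·A·√(4πDt)), so D = M²/(4πt·(n_e·A·C_max)²).
n_e·A·C_max = 0.32 × 22.1 × 0.0406 = 0.2871 kg/m.
D = 17.7²/(4π × 205 × 0.2871²) = 1.48 m²/day.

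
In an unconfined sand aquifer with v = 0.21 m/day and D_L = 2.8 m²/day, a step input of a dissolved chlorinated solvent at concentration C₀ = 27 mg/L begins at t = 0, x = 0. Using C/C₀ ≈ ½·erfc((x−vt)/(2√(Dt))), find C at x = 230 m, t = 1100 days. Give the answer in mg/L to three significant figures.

13.6 mg/L

For a continuous step input, C/C₀ ≈ ½·erfc((x−vt)/(2√(Dt))).
vt = 0.21 × 1100 = 231 m and 2√(Dt) = 2√(2.8 × 1100) = 111.0 m.
Argument (x−vt)/(2√(Dt)) = (230 − 231)/111.0 = -0.009009; ½·erfc(-0.009009) = 0.5051.
C = 27 × 0.5051 = 13.6 mg/L.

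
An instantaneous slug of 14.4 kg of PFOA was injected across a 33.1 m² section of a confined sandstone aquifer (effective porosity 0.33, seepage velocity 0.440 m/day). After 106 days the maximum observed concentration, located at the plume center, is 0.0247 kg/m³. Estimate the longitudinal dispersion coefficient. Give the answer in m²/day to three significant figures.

2.14 m²/day

At the plume center C_max = M/(n_e·A·√(4πDt)), so D = M²/(4πt·(n_e·A·C_max)²).
n_e·A·C_max = 0.33 × 33.1 × 0.0247 = 0.2698 kg/m.
D = 14.4²/(4π × 106 × 0.2698²) = 2.14 m²/day.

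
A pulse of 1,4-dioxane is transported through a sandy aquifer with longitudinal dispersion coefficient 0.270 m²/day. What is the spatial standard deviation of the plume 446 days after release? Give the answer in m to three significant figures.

15.5 m

Dispersive spreading gives a Gaussian with σ² = 2Dt; advection only shifts the center.
σ = √(2 × 0.270 × 446) = 15.5 m.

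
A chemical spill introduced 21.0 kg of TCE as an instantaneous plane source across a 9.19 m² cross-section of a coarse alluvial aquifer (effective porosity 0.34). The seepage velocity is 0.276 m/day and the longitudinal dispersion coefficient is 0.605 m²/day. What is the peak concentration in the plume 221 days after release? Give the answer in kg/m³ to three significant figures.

0.164 kg/m³

The peak of an instantaneous 1D plume sits at x = vt; there the Gaussian factor is 1 and C_max = M/(n_e·A·√(4πDt)), where n_e·A is the pore area the mass is dissolved in.
√(4πDt) = √(4π × 0.605 × 221) = 40.99 m, so C_max = 21.0/(0.34 × 9.19 × 40.99) = 0.164 kg/m³.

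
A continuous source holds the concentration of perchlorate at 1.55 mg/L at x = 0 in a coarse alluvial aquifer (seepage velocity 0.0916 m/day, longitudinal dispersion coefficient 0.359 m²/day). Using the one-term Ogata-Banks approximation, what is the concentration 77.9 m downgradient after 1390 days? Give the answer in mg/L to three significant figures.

For a continuous step input, C/C₀ ≈ ½·erfc((x−vt)/(2√(Dt))).
vt = 0.0916 × 1390 = 127.324 m and 2√(Dt) = 2√(0.359 × 1390) = 44.68 m.
Argument (x−vt)/(2√(Dt)) = (77.9 − 127.324)/44.68 = -1.106; ½·erfc(-1.106) = 0.9411.
C = 1.55 × 0.9411 = 1.46 mg/L.

1.46 mg/L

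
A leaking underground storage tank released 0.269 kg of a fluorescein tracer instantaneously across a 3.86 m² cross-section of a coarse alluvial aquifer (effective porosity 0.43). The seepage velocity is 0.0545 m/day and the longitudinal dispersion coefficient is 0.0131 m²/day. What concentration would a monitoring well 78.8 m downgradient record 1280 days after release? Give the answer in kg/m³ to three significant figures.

0.00330 kg/m³

For an instantaneous plane source, C(x,t) = M/(n_e·A·√(4πDt)) · exp(−(x−vt)²/(4Dt)), with n_e·A the pore (flow) area.
Plume center vt = 0.0545 × 1280 = 69.76 m, so the well at 78.8 m is 9.04 m downgradient of the peak.
√(4πDt) = 14.52 m, giving peak height M/(n_e·A·√(4πDt)) = 0.269/(0.43 × 3.86 × 14.52) = 0.01116 kg/m³.
(x−vt)²/(4Dt) = (9.04)²/(4 × 0.0131 × 1280) = 1.218; exp(−1.218) = 0.2958.
C = 0.01116 × 0.2958 = 0.00330 kg/m³.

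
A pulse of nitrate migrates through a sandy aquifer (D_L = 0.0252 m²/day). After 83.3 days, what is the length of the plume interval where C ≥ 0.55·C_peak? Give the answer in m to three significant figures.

The plume is Gaussian with σ = √(2Dt) = √(2 × 0.0252 × 83.3) = 2.049 m.
C/C_peak = exp(−Δx²/(2σ²)) = 0.55 ⇒ Δx = σ·√(−2 ln 0.55) = 2.049 × 1.093 = 2.240 m.
Width = 2Δx = 4.48 m.

4.48 m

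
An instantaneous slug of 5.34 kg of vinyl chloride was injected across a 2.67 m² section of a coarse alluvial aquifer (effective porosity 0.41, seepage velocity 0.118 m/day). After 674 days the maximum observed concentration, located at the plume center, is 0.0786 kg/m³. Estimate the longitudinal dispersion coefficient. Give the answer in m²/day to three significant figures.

0.455 m²/day

At the plume center C_max = M/(n_e·A·√(4πDt)), so D = M²/(4πt·(n_e·A·C_max)²).
n_e·A·C_max = 0.41 × 2.67 × 0.0786 = 0.08604 kg/m.
D = 5.34²/(4π × 674 × 0.08604²) = 0.455 m²/day.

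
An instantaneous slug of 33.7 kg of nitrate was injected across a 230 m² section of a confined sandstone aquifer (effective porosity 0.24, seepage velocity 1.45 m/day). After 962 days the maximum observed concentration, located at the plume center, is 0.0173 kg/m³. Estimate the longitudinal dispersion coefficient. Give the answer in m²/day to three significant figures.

0.103 m²/day

At the plume center C_max = M/(n_e·A·√(4πDt)), so D = M²/(4πt·(n_e·A·C_max)²).
n_e·A·C_max = 0.24 × 230 × 0.0173 = 0.9550 kg/m.
D = 33.7²/(4π × 962 × 0.9550²) = 0.103 m²/day.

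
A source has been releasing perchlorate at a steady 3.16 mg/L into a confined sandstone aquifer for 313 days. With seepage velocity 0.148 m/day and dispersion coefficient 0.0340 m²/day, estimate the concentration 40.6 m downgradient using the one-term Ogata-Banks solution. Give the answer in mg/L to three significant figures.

2.82 mg/L

For a continuous step input, C/C₀ ≈ ½·erfc((x−vt)/(2√(Dt))).
vt = 0.148 × 313 = 46.324 m and 2√(Dt) = 2√(0.0340 × 313) = 6.524 m.
Argument (x−vt)/(2√(Dt)) = (40.6 − 46.324)/6.524 = -0.8774; ½·erfc(-0.8774) = 0.8927.
C = 3.16 × 0.8927 = 2.82 mg/L.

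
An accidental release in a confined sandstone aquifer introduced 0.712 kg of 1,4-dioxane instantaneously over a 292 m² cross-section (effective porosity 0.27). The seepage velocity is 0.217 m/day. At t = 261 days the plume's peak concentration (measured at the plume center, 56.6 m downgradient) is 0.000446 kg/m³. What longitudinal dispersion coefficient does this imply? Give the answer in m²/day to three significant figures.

0.125 m²/day

At the plume center C_max = M/(n_e·A·√(4πDt)), so D = M²/(4πt·(n_e·A·C_max)²).
n_e·A·C_max = 0.27 × 292 × 0.000446 = 0.03516 kg/m.
D = 0.712²/(4π × 261 × 0.03516²) = 0.125 m²/day.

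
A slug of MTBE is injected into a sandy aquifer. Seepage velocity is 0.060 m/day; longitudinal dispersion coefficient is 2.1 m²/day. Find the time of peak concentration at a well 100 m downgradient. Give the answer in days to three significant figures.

1180 days

For the 1D instantaneous-source solution, setting ∂C/∂t = 0 at fixed x gives v²t² + 2Dt − x² = 0, so t = (√(D² + v²x²) − D)/v².
√(D² + v²x²) = √(2.1² + 0.060² × 100²) = 6.357; v² = 0.0036.
t = (6.357 − 2.1)/0.0036 = 1180 days (vs. the pure-advection estimate x/v = 1670 d).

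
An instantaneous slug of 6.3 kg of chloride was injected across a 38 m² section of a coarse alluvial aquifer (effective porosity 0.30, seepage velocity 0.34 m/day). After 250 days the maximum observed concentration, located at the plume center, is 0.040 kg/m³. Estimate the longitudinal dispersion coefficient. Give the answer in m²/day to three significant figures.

At the plume center C_max = M/(n_e·A·√(4πDt)), so D = M²/(4πt·(n_e·A·C_max)²).
n_e·A·C_max = 0.30 × 38 × 0.040 = 0.4560 kg/m.
D = 6.3²/(4π × 250 × 0.4560²) = 0.0608 m²/day.

0.0608 m²/day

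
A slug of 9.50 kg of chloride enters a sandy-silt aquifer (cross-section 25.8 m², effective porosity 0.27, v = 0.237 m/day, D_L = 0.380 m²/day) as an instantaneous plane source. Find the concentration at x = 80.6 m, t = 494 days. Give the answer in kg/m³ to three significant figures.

0.00477 kg/m³

For an instantaneous plane source, C(x,t) = M/(n_e·A·√(4πDt)) · exp(−(x−vt)²/(4Dt)), with n_e·A the pore (flow) area.
Plume center vt = 0.237 × 494 = 117.078 m, so the well at 80.6 m is 36.478 m upgradient of the peak.
√(4πDt) = 48.57 m, giving peak height M/(n_e·A·√(4πDt)) = 9.50/(0.27 × 25.8 × 48.57) = 0.02808 kg/m³.
(x−vt)²/(4Dt) = (-36.478)²/(4 × 0.380 × 494) = 1.772; exp(−1.772) = 0.1700.
C = 0.02808 × 0.1700 = 0.00477 kg/m³.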